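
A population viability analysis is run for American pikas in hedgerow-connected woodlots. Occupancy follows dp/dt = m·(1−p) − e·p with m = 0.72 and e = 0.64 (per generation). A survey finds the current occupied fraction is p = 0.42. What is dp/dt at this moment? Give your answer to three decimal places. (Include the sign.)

Colonization term: m·(1−p) = 0.72×0.5800 = 0.41760.
Extinction term: e·p = 0.26880.
dp/dt = 0.41760 − 0.26880 = 0.14880.

0.149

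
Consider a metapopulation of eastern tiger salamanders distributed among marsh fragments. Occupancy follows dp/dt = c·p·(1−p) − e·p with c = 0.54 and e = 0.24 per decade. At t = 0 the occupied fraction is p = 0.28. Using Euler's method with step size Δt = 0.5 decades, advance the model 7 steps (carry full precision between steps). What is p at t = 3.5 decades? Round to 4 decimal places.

Update rule: p ← p + [c·p·(1−p) − e·p]·Δt with Δt = 0.5.
t = 0.5: p = 0.28000 + (+0.02083) = 0.30083
t = 1: p = 0.30083 + (+0.02069) = 0.32152
t = 1.5: p = 0.32152 + (+0.02032) = 0.34184
t = 2: p = 0.34184 + (+0.01973) = 0.36156
t = 2.5: p = 0.36156 + (+0.01894) = 0.38050
t = 3: p = 0.38050 + (+0.01798) = 0.39849
t = 3.5: p = 0.39849 + (+0.01690) = 0.41539

0.4154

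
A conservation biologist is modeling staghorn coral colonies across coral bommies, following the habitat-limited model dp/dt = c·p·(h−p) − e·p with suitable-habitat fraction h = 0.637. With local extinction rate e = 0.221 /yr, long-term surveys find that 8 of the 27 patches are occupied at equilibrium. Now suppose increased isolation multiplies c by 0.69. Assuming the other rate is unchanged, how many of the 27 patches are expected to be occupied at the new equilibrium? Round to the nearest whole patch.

Observed p* = 8/27 = 0.29630.
Balance c(h−p*) = e gives c = e/(0.637 − 0.29630) = 0.221/0.34070 = 0.64866.
New p* = 0.637 − e/c = 0.637 − 0.22100/0.44758 = 0.14323.
Expected occupied = 27 × 0.14323 = 3.87 ≈ 4.

4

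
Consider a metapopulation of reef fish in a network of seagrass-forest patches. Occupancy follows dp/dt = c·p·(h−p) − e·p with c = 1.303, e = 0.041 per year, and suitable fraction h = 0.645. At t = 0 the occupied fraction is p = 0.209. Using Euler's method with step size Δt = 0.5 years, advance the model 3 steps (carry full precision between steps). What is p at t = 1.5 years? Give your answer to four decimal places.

Update rule: p ← p + [c·p·(h−p) − e·p]·Δt with Δt = 0.5.
t = 0.5: p = 0.20900 + (+0.05508) = 0.26408
t = 1: p = 0.26408 + (+0.06012) = 0.32421
t = 1.5: p = 0.32421 + (+0.06111) = 0.38532

0.3853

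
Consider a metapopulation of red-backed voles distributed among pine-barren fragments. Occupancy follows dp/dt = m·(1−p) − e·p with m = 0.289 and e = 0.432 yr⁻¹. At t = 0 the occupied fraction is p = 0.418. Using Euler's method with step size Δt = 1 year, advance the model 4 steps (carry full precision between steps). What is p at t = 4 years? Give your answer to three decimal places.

Update rule: p ← p + [m·(1−p) − e·p]·Δt with Δt = 1.
  1  |  dp/dt·Δt = -0.012378  |  p_1 = 0.405622
  2  |  dp/dt·Δt = -0.003453  |  p_2 = 0.402169
  3  |  dp/dt·Δt = -0.000964  |  p_3 = 0.401205
  4  |  dp/dt·Δt = -0.000269  |  p_4 = 0.400936

0.401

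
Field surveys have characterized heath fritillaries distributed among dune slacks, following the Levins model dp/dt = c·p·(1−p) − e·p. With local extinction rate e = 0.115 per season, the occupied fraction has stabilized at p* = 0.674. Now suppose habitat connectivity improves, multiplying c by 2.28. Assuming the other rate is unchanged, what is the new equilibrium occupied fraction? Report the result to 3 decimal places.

0.857

Balance c(1−p*) = e gives c = e/(1 − 0.67400) = 0.115/0.32600 = 0.35276.
New p* = 1 − e/c = 1 − 0.11500/0.80429 = 0.85702.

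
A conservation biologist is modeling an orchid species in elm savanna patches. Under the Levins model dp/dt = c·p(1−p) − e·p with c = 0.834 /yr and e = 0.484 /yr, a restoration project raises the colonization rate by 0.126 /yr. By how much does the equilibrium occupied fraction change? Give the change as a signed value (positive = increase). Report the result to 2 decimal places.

0.08

Before: p* = 1 − 0.484/0.834 = 0.4197.
After the change, c = 0.96, e = 0.484, so p* = 1 − 0.484/0.96 = 0.4958.
Δp* = 0.4958 − 0.4197 = +0.0762.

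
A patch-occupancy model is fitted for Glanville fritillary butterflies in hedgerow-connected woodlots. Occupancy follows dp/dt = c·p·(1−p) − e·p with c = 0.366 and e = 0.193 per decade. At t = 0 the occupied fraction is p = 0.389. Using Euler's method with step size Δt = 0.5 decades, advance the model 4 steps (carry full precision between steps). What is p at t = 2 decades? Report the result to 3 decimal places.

Update rule: p ← p + [c·p·(1−p) − e·p]·Δt with Δt = 0.5.
step 1: Δp = +0.00596, p = 0.39496
step 2: Δp = +0.00562, p = 0.40057
step 3: Δp = +0.00529, p = 0.40586
step 4: Δp = +0.00496, p = 0.41082

0.411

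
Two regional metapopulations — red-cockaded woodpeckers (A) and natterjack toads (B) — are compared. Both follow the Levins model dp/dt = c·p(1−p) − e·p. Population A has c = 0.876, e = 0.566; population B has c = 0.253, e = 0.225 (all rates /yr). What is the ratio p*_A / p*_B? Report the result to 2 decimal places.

A: p*_A = 1 − 0.566/0.876 = 0.3539.
B: p*_B = 1 − 0.225/0.253 = 0.1107.
p*_A / p*_B = 0.3539/0.1107 = 3.1976.

3.20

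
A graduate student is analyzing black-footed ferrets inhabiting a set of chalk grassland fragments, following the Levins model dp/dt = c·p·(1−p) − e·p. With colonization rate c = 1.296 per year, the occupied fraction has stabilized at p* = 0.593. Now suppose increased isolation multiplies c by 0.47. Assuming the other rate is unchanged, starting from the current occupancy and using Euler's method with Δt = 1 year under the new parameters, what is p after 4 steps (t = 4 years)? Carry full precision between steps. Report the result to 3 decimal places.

Balance c(1−p*) = e gives e = 1.296×(1 − 0.59300) = 0.52747.
Starting from p₀ = 0.59300; update p ← p + (dp/dt)·Δt with the new parameters.
step 1: Δp = -0.16578, p = 0.42722
step 2: Δp = -0.07629, p = 0.35093
step 3: Δp = -0.04636, p = 0.30457
step 4: Δp = -0.03164, p = 0.27293

0.273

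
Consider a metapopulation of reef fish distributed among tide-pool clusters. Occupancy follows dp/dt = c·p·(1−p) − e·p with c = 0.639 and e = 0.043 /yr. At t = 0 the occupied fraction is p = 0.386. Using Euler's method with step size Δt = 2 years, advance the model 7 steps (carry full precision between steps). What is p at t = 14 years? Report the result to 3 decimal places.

0.933

Update rule: p ← p + [c·p·(1−p) − e·p]·Δt with Δt = 2.
p: 0.38600 → 0.65570  (Δp = +0.26970)
p: 0.65570 → 0.88783  (Δp = +0.23213)
p: 0.88783 → 0.93875  (Δp = +0.05092)
p: 0.93875 → 0.93150  (Δp = -0.00725)
p: 0.93150 → 0.93294  (Δp = +0.00144)
p: 0.93294 → 0.93266  (Δp = -0.00027)
p: 0.93266 → 0.93272  (Δp = +0.00005)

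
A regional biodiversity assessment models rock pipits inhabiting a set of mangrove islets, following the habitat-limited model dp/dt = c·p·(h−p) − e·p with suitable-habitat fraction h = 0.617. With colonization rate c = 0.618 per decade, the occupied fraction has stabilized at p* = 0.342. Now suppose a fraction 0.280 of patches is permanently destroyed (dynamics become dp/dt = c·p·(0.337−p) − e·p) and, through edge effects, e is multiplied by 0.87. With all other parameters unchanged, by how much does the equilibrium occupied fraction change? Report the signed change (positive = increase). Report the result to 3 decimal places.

-0.244

Balance c(h−p*) = e gives e = 0.618×(0.617 − 0.34200) = 0.16995.
New p* = 0.337 − e/c = 0.337 − 0.14786/0.61800 = 0.09774.
Δp* = 0.09774 − 0.34200 = -0.24426.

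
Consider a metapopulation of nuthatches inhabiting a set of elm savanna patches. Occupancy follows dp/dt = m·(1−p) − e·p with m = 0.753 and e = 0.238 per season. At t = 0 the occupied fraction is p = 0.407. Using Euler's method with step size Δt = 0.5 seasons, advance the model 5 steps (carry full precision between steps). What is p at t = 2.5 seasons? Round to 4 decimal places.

Update rule: p ← p + [m·(1−p) − e·p]·Δt with Δt = 0.5.
t = 0.5: p = 0.40700 + (+0.17483) = 0.58183
t = 1: p = 0.58183 + (+0.08820) = 0.67003
t = 1.5: p = 0.67003 + (+0.04450) = 0.71453
t = 2: p = 0.71453 + (+0.02245) = 0.73698
t = 2.5: p = 0.73698 + (+0.01133) = 0.74831

0.7483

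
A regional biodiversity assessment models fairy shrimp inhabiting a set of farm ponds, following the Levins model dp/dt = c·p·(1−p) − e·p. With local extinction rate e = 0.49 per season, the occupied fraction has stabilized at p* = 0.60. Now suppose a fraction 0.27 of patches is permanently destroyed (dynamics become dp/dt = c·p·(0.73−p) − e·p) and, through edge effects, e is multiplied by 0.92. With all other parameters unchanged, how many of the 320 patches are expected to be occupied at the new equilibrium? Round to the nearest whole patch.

116

Balance c(1−p*) = e gives c = e/(1 − 0.60000) = 0.49/0.40000 = 1.22500.
New p* = 0.73 − e/c = 0.73 − 0.45080/1.22500 = 0.36200.
Expected occupied = 320 × 0.36200 = 115.84 ≈ 116.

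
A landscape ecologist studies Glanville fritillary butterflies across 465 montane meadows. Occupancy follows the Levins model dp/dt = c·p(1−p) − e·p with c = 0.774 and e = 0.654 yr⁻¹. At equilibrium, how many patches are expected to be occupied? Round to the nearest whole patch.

p* = 1 − e/c = 1 − 0.654/0.774 = 0.1550.
Expected occupied patches = N × p* = 465 × 0.1550 = 72.09 ≈ 72.

72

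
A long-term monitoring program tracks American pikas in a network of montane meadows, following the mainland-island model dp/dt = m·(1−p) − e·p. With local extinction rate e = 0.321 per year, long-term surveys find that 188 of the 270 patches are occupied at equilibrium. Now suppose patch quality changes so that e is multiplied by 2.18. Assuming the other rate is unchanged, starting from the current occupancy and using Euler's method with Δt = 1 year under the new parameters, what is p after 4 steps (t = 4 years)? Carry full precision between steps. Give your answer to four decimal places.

Observed p* = 188/270 = 0.69630.
Balance m(1−p*) = e·p* gives m = e·p*/(1−p*) = 0.321×0.69630/0.30370 = 0.73595.
Starting from p₀ = 0.69630; update p ← p + (dp/dt)·Δt with the new parameters.
p: 0.69630 → 0.43255  (Δp = -0.26374)
p: 0.43255 → 0.54747  (Δp = +0.11492)
p: 0.54747 → 0.49740  (Δp = -0.05007)
p: 0.49740 → 0.51922  (Δp = +0.02182)

0.5192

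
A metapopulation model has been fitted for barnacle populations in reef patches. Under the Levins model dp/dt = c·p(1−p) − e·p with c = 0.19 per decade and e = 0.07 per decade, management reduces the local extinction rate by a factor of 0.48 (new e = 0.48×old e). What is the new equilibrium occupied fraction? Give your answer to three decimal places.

0.823

Before: p* = 1 − 0.07/0.19 = 0.6316.
After the change, c = 0.19, e = 0.0336, so p* = 1 − 0.0336/0.19 = 0.8232.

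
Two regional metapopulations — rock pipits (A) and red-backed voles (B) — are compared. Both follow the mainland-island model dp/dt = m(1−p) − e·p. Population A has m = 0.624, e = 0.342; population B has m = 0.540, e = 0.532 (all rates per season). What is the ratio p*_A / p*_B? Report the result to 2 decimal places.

1.28

A: p*_A = m/(m+e) = 0.624/0.9660 = 0.6460.
B: p*_B = 0.540/1.0720 = 0.5037.
p*_A / p*_B = 0.6460/0.5037 = 1.2824.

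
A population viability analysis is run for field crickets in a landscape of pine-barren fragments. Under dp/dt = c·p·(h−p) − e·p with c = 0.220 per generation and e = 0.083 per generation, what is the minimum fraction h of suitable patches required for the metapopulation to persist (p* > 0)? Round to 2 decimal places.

0.38

p* = h − e/c is positive only when h > e/c.
h_min = e/c = 0.083/0.220 = 0.3773.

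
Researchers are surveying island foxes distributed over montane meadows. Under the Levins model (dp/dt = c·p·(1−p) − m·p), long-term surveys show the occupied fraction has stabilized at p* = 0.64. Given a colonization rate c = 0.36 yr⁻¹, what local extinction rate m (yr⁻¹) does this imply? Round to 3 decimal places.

0.130

At equilibrium c(1−p*) = m.
m = 0.36 × (1 − 0.64) = 0.36 × 0.3600 = 0.1296.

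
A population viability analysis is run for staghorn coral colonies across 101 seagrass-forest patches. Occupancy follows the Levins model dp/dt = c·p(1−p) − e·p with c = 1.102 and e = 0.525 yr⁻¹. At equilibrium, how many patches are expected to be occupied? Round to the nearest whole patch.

53

p* = 1 − e/c = 1 − 0.525/1.102 = 0.5236.
Expected occupied patches = N × p* = 101 × 0.5236 = 52.88 ≈ 53.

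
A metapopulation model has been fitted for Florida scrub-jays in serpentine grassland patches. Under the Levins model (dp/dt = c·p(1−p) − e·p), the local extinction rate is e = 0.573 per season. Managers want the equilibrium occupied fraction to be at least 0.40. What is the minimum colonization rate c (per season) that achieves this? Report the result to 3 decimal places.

p* = 1 − e/c ≥ 0.40 requires e/c ≤ 0.6000, i.e. c ≥ e/0.6000.
c_min = 0.573/0.6000 = 0.9550.

0.955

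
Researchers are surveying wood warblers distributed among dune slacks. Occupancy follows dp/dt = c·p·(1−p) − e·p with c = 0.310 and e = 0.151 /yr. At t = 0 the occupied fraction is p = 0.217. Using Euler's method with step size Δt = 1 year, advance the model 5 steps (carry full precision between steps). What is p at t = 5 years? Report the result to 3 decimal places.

Update rule: p ← p + [c·p·(1−p) − e·p]·Δt with Δt = 1.
t = 1: p = 0.21700 + (+0.01991) = 0.23691
t = 2: p = 0.23691 + (+0.02027) = 0.25717
t = 3: p = 0.25717 + (+0.02039) = 0.27756
t = 4: p = 0.27756 + (+0.02025) = 0.29781
t = 5: p = 0.29781 + (+0.01986) = 0.31767

0.318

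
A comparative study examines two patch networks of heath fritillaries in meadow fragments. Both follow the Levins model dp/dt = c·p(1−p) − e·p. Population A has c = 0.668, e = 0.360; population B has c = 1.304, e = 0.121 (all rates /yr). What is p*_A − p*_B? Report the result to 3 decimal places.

-0.446

A: p*_A = 1 − 0.360/0.668 = 0.4611.
B: p*_B = 1 − 0.121/1.304 = 0.9072.
p*_A − p*_B = 0.4611 − 0.9072 = -0.4461.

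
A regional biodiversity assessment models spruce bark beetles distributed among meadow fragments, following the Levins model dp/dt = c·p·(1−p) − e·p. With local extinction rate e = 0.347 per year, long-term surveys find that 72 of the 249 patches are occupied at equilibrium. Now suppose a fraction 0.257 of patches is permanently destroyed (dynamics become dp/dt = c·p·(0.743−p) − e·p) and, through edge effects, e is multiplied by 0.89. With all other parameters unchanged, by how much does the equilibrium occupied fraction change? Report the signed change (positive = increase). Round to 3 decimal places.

-0.179

Observed p* = 72/249 = 0.28916.
Balance c(1−p*) = e gives c = e/(1 − 0.28916) = 0.347/0.71084 = 0.48815.
New p* = 0.743 − e/c = 0.743 − 0.30883/0.48815 = 0.11035.
Δp* = 0.11035 − 0.28916 = -0.17881.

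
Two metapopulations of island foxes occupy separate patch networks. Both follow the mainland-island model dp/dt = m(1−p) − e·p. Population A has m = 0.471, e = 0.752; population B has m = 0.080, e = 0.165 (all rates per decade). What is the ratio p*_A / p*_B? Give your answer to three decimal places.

1.179

A: p*_A = m/(m+e) = 0.471/1.2230 = 0.3851.
B: p*_B = 0.080/0.2450 = 0.3265.
p*_A / p*_B = 0.3851/0.3265 = 1.1794.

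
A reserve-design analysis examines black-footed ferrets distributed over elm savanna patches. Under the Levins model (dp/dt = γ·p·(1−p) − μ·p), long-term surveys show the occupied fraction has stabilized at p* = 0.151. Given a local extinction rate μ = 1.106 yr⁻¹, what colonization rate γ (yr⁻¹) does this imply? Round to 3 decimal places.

At equilibrium γ(1−p*) = μ, so γ = μ/(1−p*).
γ = 1.106/(1 − 0.151) = 1.106/0.8490 = 1.3027.

1.303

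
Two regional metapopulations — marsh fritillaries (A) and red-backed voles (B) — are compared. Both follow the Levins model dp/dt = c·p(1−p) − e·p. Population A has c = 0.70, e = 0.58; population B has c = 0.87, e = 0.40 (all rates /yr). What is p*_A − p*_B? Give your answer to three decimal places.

-0.369

A: p*_A = 1 − 0.58/0.70 = 0.1714.
B: p*_B = 1 − 0.40/0.87 = 0.5402.
p*_A − p*_B = 0.1714 − 0.5402 = -0.3688.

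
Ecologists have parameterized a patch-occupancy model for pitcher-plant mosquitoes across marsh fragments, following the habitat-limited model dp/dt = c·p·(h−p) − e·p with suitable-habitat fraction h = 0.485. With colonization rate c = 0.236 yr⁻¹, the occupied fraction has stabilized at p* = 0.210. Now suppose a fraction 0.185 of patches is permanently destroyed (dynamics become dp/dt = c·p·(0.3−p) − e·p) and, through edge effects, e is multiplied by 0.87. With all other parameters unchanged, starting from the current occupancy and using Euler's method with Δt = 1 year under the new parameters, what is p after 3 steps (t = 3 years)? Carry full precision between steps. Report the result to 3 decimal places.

0.190

Balance c(h−p*) = e gives e = 0.236×(0.485 − 0.21000) = 0.06490.
Starting from p₀ = 0.21000; update p ← p + (dp/dt)·Δt with the new parameters.
  1  |  dp/dt·Δt = -0.007397  |  p_1 = 0.202603
  2  |  dp/dt·Δt = -0.006783  |  p_2 = 0.195821
  3  |  dp/dt·Δt = -0.006242  |  p_3 = 0.189578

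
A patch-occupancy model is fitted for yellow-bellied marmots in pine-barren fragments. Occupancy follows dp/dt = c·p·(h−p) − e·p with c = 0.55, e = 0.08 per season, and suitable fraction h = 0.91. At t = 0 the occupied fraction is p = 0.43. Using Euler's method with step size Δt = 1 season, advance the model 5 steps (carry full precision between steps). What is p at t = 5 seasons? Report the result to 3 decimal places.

Update rule: p ← p + [c·p·(h−p) − e·p]·Δt with Δt = 1.
  1  |  dp/dt·Δt = +0.079120  |  p_1 = 0.509120
  2  |  dp/dt·Δt = +0.071523  |  p_2 = 0.580643
  3  |  dp/dt·Δt = +0.058730  |  p_3 = 0.639373
  4  |  dp/dt·Δt = +0.044018  |  p_4 = 0.683391
  5  |  dp/dt·Δt = +0.030503  |  p_5 = 0.713894

0.714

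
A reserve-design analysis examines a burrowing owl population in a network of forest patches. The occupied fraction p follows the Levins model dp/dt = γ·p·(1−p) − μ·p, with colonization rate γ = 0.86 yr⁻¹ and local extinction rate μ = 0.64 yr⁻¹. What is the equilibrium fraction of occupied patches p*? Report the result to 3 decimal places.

Setting dp/dt = 0 and dividing through by p* gives γ·(1−p*) = μ.
So p* = 1 − μ/γ = 1 − 0.64/0.86 = 1 − 0.7442 = 0.2558.

0.256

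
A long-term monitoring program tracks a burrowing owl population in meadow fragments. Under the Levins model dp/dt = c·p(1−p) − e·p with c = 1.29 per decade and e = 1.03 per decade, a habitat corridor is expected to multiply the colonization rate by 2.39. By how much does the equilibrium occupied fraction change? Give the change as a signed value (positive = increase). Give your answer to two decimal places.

0.46

Before: p* = 1 − 1.03/1.29 = 0.2016.
After the change, c = 3.0831, e = 1.03, so p* = 1 − 1.03/3.0831 = 0.6659.
Δp* = 0.6659 − 0.2016 = +0.4644.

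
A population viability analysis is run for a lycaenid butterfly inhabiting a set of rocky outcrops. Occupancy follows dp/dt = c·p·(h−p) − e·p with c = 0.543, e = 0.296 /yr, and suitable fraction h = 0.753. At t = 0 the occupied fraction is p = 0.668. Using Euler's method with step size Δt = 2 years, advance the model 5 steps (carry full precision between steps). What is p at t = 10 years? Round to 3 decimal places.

Update rule: p ← p + [c·p·(h−p) − e·p]·Δt with Δt = 2.
  1  |  dp/dt·Δt = -0.333793  |  p_1 = 0.334207
  2  |  dp/dt·Δt = -0.045850  |  p_2 = 0.288357
  3  |  dp/dt·Δt = -0.025202  |  p_3 = 0.263155
  4  |  dp/dt·Δt = -0.015797  |  p_4 = 0.247358
  5  |  dp/dt·Δt = -0.010605  |  p_5 = 0.236753

0.237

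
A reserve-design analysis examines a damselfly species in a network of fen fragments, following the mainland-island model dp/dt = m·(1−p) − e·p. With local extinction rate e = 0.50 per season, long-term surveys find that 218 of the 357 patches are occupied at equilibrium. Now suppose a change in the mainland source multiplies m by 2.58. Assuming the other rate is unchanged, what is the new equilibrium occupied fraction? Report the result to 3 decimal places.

Observed p* = 218/357 = 0.61064.
Balance m(1−p*) = e·p* gives m = e·p*/(1−p*) = 0.50×0.61064/0.38936 = 0.78416.
New p* = m/(m+e) = 2.02313/(2.02313+0.50000) = 0.80183.

0.802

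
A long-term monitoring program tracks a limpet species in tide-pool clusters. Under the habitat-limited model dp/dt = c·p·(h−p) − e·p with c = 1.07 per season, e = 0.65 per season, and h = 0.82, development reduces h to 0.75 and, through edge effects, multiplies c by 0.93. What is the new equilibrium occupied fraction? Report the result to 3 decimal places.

0.097

Before: p* = h − e/c = 0.82 − 0.65/1.07 = 0.82 − 0.6075 = 0.2125.
After: c = 0.9951, e = 0.65, h = 0.75; p* = 0.75 − 0.65/0.9951 = 0.0968.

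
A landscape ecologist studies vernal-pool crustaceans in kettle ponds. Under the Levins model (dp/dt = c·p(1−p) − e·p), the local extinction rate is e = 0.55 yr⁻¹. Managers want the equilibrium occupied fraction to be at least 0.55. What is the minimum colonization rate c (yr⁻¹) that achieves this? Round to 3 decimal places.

p* = 1 − e/c ≥ 0.55 requires e/c ≤ 0.4500, i.e. c ≥ e/0.4500.
c_min = 0.55/0.4500 = 1.2222.

1.222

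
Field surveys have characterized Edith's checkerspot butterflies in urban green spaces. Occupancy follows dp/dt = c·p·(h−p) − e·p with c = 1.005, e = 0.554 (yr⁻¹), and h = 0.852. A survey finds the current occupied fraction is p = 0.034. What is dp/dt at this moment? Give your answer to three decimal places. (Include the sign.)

Colonization term: c·p·(h−p) = 1.005×0.034×0.8180 = 0.02795.
Extinction term: e·p = 0.01884.
dp/dt = 0.02795 − 0.01884 = 0.00912.

0.009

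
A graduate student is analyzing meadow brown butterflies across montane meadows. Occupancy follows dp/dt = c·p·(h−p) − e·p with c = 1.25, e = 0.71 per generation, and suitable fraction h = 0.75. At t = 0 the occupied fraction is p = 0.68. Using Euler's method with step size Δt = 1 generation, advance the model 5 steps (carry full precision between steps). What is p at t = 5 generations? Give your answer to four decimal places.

0.2014

Update rule: p ← p + [c·p·(h−p) − e·p]·Δt with Δt = 1.
step 1: Δp = -0.42330, p = 0.25670
step 2: Δp = -0.02397, p = 0.23273
step 3: Δp = -0.01476, p = 0.21797
step 4: Δp = -0.00980, p = 0.20817
step 5: Δp = -0.00681, p = 0.20136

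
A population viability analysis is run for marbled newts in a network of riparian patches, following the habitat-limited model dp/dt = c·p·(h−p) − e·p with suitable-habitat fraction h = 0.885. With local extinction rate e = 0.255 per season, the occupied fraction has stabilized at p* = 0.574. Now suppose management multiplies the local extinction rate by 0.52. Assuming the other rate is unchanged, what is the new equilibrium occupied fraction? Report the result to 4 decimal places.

0.7233

Balance c(h−p*) = e gives c = e/(0.885 − 0.57400) = 0.255/0.31100 = 0.81994.
New p* = 0.885 − e/c = 0.885 − 0.13260/0.81994 = 0.72328.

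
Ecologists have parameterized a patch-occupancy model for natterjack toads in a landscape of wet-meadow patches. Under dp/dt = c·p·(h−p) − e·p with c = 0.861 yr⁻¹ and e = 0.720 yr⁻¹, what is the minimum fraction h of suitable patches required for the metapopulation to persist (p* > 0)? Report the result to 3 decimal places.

0.836

p* = h − e/c is positive only when h > e/c.
h_min = e/c = 0.720/0.861 = 0.8362.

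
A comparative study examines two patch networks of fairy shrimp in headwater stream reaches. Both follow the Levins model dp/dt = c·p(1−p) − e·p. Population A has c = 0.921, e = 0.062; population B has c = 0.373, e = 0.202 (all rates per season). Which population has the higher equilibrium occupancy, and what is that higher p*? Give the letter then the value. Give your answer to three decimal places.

A, 0.933

A: p*_A = 1 − 0.062/0.921 = 0.9327.
B: p*_B = 1 − 0.202/0.373 = 0.4584.
A is higher at 0.9327.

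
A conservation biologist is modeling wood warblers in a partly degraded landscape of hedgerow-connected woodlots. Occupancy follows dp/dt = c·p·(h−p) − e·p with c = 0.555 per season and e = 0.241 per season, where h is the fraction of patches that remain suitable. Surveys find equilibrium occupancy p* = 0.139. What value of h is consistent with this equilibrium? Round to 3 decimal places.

0.573

At equilibrium c(h−p*) = e, so h = p* + e/c.
h = 0.139 + 0.241/0.555 = 0.139 + 0.4342 = 0.5732.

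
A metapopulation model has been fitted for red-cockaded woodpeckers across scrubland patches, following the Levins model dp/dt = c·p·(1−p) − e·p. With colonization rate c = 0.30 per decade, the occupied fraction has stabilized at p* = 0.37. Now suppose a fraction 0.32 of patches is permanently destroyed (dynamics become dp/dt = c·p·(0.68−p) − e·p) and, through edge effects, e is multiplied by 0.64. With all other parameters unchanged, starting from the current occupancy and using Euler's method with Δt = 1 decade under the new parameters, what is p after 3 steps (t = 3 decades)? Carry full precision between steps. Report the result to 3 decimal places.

Balance c(1−p*) = e gives e = 0.30×(1 − 0.37000) = 0.18900.
Starting from p₀ = 0.37000; update p ← p + (dp/dt)·Δt with the new parameters.
t = 1: p = 0.37000 + (-0.01035) = 0.35965
t = 2: p = 0.35965 + (-0.00894) = 0.35072
t = 3: p = 0.35072 + (-0.00778) = 0.34294

0.343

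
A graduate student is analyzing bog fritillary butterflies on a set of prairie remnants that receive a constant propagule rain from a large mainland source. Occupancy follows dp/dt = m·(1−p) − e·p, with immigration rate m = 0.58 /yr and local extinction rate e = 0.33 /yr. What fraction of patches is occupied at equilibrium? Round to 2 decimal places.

0.64

At equilibrium the propagule rain into empty patches balances local extinction: m(1−p*) = e·p*.
p* = m/(m+e) = 0.58/(0.58+0.33) = 0.58/0.9100 = 0.6374.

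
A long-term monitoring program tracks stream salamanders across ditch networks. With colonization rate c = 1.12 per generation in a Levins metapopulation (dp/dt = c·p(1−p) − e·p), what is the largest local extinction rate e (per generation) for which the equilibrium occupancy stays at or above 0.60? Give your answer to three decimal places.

1 − e/c ≥ 0.60 ⇒ e ≤ c(1 − 0.60) = 1.12 × 0.4000.
e_max = 0.4480.

0.448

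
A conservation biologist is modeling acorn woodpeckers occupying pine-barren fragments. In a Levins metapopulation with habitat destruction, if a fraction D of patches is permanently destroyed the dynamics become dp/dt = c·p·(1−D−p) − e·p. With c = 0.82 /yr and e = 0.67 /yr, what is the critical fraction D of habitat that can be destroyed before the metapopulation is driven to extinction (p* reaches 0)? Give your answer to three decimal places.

0.183

The nontrivial equilibrium is p* = (1−D) − e/c; extinction occurs when this hits zero.
So D_crit = 1 − e/c = 1 − 0.67/0.82 = 1 − 0.8171 = 0.1829.
Note this equals the original equilibrium occupancy — the Levins extinction-debt result.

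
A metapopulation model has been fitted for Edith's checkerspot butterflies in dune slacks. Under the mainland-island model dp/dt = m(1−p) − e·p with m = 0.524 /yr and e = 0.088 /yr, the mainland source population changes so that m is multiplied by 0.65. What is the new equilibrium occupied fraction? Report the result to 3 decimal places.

0.795

Before: p* = 0.524/(0.524+0.088) = 0.8562.
After: m = 0.3406, e = 0.088; p* = 0.3406/0.4286 = 0.7947.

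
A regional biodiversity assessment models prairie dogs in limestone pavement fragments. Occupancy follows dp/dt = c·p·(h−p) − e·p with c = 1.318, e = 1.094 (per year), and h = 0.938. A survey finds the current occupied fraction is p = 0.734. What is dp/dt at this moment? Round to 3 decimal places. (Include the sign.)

-0.606

Colonization term: c·p·(h−p) = 1.318×0.734×0.2040 = 0.19735.
Extinction term: e·p = 0.80300.
dp/dt = 0.19735 − 0.80300 = -0.60564.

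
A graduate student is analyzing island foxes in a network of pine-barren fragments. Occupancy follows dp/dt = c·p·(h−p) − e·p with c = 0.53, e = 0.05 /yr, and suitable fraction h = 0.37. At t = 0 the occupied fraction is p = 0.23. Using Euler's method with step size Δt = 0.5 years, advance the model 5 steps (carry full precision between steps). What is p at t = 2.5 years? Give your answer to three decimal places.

0.243

Update rule: p ← p + [c·p·(h−p) − e·p]·Δt with Δt = 0.5.
t = 0.5: p = 0.23000 + (+0.00278) = 0.23278
t = 1: p = 0.23278 + (+0.00264) = 0.23543
t = 1.5: p = 0.23543 + (+0.00251) = 0.23794
t = 2: p = 0.23794 + (+0.00238) = 0.24032
t = 2.5: p = 0.24032 + (+0.00225) = 0.24257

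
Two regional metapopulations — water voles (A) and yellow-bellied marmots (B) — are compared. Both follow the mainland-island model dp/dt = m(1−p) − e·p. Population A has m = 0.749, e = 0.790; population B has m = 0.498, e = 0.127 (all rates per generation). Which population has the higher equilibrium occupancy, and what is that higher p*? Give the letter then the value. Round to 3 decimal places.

A: p*_A = m/(m+e) = 0.749/1.5390 = 0.4867.
B: p*_B = 0.498/0.6250 = 0.7968.
B is higher at 0.7968.

B, 0.797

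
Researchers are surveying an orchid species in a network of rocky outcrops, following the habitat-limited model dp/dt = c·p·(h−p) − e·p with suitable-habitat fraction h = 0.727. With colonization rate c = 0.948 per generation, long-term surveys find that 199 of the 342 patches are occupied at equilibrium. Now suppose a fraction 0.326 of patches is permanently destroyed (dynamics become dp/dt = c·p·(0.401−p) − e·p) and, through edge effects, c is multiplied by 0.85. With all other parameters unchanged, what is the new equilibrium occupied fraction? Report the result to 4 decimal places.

Observed p* = 199/342 = 0.58187.
Balance c(h−p*) = e gives e = 0.948×(0.727 − 0.58187) = 0.13758.
New p* = 0.401 − e/c = 0.401 − 0.13758/0.80580 = 0.23026.

0.2303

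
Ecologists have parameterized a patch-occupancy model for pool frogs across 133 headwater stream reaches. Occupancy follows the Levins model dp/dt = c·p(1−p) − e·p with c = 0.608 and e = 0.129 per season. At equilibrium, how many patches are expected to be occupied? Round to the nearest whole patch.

105

p* = 1 − e/c = 1 − 0.129/0.608 = 0.7878.
Expected occupied patches = N × p* = 133 × 0.7878 = 104.78 ≈ 105.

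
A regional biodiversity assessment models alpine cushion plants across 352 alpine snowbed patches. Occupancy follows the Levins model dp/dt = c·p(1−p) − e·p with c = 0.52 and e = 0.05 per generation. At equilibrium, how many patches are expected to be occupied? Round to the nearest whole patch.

p* = 1 − e/c = 1 − 0.05/0.52 = 0.9038.
Expected occupied patches = N × p* = 352 × 0.9038 = 318.15 ≈ 318.

318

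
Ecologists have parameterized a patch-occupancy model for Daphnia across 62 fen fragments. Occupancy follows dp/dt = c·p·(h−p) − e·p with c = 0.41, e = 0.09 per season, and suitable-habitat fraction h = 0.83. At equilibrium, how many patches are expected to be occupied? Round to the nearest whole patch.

38

p* = h − e/c = 0.83 − 0.2195 = 0.6105.
Expected occupied patches = N × p* = 62 × 0.6105 = 37.85 ≈ 38.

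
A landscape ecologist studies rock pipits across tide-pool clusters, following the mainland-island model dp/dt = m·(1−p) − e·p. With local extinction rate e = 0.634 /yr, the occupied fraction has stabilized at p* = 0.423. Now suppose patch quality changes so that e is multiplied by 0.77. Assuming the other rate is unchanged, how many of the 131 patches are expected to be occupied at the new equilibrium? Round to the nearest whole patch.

Balance m(1−p*) = e·p* gives m = e·p*/(1−p*) = 0.634×0.42300/0.57700 = 0.46479.
New p* = m/(m+e) = 0.46479/(0.46479+0.48818) = 0.48773.
Expected occupied = 131 × 0.48773 = 63.89 ≈ 64.

64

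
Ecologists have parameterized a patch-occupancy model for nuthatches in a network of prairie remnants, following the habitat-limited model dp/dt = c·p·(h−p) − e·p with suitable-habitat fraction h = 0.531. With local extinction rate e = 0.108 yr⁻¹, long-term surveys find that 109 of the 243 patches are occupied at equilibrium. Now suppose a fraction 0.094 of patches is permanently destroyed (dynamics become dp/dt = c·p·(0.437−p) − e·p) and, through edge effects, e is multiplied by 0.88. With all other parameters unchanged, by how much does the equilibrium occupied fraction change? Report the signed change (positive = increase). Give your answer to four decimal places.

-0.0841

Observed p* = 109/243 = 0.44856.
Balance c(h−p*) = e gives c = e/(0.531 − 0.44856) = 0.108/0.08244 = 1.31004.
New p* = 0.437 − e/c = 0.437 − 0.09504/1.31004 = 0.36445.
Δp* = 0.36445 − 0.44856 = -0.08411.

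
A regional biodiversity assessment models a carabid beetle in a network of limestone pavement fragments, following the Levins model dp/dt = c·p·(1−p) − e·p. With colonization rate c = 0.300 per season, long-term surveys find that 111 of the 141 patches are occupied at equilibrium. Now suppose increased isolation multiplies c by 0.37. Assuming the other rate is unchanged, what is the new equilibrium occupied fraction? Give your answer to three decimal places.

Observed p* = 111/141 = 0.78723.
Balance c(1−p*) = e gives e = 0.300×(1 − 0.78723) = 0.06383.
New p* = 1 − e/c = 1 − 0.06383/0.11100 = 0.42495.

0.425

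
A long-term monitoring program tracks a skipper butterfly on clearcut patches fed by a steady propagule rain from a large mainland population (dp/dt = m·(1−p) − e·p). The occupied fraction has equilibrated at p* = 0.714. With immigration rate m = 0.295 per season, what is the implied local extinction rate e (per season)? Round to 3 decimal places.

0.118

At equilibrium m(1−p*) = e·p*, so e = m(1−p*)/p*.
e = 0.295 × 0.2860 / 0.714 = 0.1182.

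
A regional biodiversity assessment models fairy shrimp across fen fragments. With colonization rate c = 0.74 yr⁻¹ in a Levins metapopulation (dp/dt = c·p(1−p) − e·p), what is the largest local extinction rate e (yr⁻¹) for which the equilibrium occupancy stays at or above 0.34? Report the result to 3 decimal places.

1 − e/c ≥ 0.34 ⇒ e ≤ c(1 − 0.34) = 0.74 × 0.6600.
e_max = 0.4884.

0.488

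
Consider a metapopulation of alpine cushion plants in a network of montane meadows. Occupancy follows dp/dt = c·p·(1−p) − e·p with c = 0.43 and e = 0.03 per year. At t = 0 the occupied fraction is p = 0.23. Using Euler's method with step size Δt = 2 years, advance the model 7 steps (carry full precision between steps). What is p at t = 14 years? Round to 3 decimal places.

Update rule: p ← p + [c·p·(1−p) − e·p]·Δt with Δt = 2.
step 1: Δp = +0.13851, p = 0.36851
step 2: Δp = +0.17802, p = 0.54653
step 3: Δp = +0.18035, p = 0.72687
step 4: Δp = +0.12712, p = 0.85399
step 5: Δp = +0.05599, p = 0.90999
step 6: Δp = +0.01584, p = 0.92583
step 7: Δp = +0.00350, p = 0.92934

0.929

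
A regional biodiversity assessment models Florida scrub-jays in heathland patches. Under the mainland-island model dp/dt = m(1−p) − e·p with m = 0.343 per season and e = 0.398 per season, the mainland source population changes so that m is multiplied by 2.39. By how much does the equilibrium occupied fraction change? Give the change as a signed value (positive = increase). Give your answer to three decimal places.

Before: p* = 0.343/(0.343+0.398) = 0.4629.
After: m = 0.81977, e = 0.398; p* = 0.81977/1.2178 = 0.6732.
Δp* = 0.6732 − 0.4629 = +0.2103.

0.210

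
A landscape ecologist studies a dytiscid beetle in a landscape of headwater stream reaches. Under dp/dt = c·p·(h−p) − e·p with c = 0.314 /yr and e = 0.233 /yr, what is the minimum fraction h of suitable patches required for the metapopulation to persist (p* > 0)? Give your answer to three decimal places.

0.742

p* = h − e/c is positive only when h > e/c.
h_min = e/c = 0.233/0.314 = 0.7420.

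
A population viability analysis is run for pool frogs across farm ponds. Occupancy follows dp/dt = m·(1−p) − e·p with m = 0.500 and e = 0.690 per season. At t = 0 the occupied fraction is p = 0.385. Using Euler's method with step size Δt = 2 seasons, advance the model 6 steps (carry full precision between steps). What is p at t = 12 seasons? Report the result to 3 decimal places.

Update rule: p ← p + [m·(1−p) − e·p]·Δt with Δt = 2.
  1  |  dp/dt·Δt = +0.083700  |  p_1 = 0.468700
  2  |  dp/dt·Δt = -0.115506  |  p_2 = 0.353194
  3  |  dp/dt·Δt = +0.159398  |  p_3 = 0.512592
  4  |  dp/dt·Δt = -0.219970  |  p_4 = 0.292623
  5  |  dp/dt·Δt = +0.303558  |  p_5 = 0.596181
  6  |  dp/dt·Δt = -0.418910  |  p_6 = 0.177271

0.177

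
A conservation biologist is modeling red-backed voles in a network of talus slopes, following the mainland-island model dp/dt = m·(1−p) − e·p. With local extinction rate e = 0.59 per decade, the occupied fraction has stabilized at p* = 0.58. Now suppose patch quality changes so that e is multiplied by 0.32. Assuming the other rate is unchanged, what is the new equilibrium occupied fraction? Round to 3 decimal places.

Balance m(1−p*) = e·p* gives m = e·p*/(1−p*) = 0.59×0.58000/0.42000 = 0.81476.
New p* = m/(m+e) = 0.81476/(0.81476+0.18880) = 0.81187.

0.812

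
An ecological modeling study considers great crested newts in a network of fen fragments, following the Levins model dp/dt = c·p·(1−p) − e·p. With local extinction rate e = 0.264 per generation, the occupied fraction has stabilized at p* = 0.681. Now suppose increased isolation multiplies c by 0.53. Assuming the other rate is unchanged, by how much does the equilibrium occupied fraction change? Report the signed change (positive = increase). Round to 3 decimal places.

-0.283

Balance c(1−p*) = e gives c = e/(1 − 0.68100) = 0.264/0.31900 = 0.82759.
New p* = 1 − e/c = 1 − 0.26400/0.43862 = 0.39811.
Δp* = 0.39811 − 0.68100 = -0.28289.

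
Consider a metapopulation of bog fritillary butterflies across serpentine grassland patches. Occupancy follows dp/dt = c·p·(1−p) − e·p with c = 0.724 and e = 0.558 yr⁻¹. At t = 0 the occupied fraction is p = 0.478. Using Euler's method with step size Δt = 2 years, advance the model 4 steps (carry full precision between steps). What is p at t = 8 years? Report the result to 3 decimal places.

0.246

Update rule: p ← p + [c·p·(1−p) − e·p]·Δt with Δt = 2.
step 1: Δp = -0.17215, p = 0.30585
step 2: Δp = -0.03391, p = 0.27194
step 3: Δp = -0.01680, p = 0.25514
step 4: Δp = -0.00955, p = 0.24559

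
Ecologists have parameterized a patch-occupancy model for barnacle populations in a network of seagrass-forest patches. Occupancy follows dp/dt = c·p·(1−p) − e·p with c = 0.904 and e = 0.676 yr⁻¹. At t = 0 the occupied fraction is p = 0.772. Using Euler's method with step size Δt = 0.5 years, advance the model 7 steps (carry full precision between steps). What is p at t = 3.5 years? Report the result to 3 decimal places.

0.339

Update rule: p ← p + [c·p·(1−p) − e·p]·Δt with Δt = 0.5.
t = 0.5: p = 0.77200 + (-0.18138) = 0.59062
t = 1: p = 0.59062 + (-0.09034) = 0.50028
t = 1.5: p = 0.50028 + (-0.05609) = 0.44419
t = 2: p = 0.44419 + (-0.03854) = 0.40564
t = 2.5: p = 0.40564 + (-0.02813) = 0.37751
t = 3: p = 0.37751 + (-0.02138) = 0.35613
t = 3.5: p = 0.35613 + (-0.01673) = 0.33940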